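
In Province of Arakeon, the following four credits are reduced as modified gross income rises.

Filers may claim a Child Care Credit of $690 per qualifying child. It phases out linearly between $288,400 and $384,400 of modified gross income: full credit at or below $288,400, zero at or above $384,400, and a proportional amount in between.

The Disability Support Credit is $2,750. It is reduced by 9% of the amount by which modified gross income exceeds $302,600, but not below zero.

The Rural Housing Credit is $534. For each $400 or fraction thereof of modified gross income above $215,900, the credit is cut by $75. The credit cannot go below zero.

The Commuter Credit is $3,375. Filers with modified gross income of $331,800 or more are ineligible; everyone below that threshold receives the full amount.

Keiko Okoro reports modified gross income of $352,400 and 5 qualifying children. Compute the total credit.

$1,150

Child Care Credit: base = 5 × $690 = $3,450. $352,400 is $64,000 into a $96,000 phase-out range, leaving 32,000/96,000 of the credit: $3,450 × 32,000/96,000 = $1,150.
Disability Support Credit: 9% of the $49,800 excess over $302,600 is $4,482 ≥ base, so the credit is $0.
Rural Housing Credit: income exceeds $215,900 by $136,500 → 342 increments × $75 = $25,650 ≥ base, so the credit is $0.
Commuter Credit: $352,400 meets or exceeds the $331,800 cutoff, so the credit is $0.
Total: $1,150 + $0 + $0 + $0 = $1,150.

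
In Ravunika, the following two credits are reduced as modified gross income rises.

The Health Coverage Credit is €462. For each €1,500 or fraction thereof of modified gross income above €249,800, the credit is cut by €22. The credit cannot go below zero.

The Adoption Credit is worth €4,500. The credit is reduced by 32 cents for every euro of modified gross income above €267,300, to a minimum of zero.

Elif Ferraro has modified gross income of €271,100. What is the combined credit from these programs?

€3,416

Health Coverage Credit: income exceeds €249,800 by €21,300, which is 15 full-or-partial €1,500 increments; reduction = 15 × €22 = €330, leaving €132.
Adoption Credit: 32% of the €3,800 excess over €267,300 is €1,216; credit = €4,500 − €1,216 = €3,284.
Total: €132 + €3,284 = €3,416.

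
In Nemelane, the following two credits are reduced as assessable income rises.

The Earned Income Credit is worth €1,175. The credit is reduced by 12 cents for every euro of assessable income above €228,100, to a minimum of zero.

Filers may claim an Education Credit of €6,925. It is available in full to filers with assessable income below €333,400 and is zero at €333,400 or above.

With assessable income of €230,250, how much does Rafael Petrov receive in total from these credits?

Earned Income Credit: 12% of the €2,150 excess over €228,100 is €258; credit = €1,175 − €258 = €917.
Education Credit: €230,250 is below the €333,400 cutoff, so the full €6,925 applies.
Total: €917 + €6,925 = €7,842.

€7,842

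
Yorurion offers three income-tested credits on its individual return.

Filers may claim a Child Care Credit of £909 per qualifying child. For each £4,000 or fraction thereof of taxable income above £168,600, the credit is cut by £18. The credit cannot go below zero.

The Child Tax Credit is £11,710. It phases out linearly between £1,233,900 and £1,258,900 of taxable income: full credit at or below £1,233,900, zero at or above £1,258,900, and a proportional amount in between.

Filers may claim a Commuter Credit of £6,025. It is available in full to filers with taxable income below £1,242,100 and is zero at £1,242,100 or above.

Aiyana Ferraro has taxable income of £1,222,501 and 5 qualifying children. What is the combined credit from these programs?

Child Care Credit: base = 5 × £909 = £4,545. income exceeds £168,600 by £1,053,901 → 264 increments × £18 = £4,752 ≥ base, so the credit is £0.
Child Tax Credit: £1,222,501 is at or below the £1,233,900 threshold, so the full £11,710 applies.
Commuter Credit: £1,222,501 is below the £1,242,100 cutoff, so the full £6,025 applies.
Total: £0 + £11,710 + £6,025 = £17,735.

£17,735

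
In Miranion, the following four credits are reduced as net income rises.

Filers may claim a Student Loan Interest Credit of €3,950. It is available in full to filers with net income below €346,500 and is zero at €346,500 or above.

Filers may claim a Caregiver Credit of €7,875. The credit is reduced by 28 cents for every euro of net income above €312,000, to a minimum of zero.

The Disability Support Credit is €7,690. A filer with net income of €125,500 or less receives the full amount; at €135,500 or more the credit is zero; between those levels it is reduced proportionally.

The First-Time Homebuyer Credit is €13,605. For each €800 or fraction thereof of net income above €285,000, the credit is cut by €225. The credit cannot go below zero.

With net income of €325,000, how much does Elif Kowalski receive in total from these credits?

Student Loan Interest Credit: €325,000 is below the €346,500 cutoff, so the full €3,950 applies.
Caregiver Credit: 28% of the €13,000 excess over €312,000 is €3,640; credit = €7,875 − €3,640 = €4,235.
Disability Support Credit: €325,000 is at or above €135,500, so the credit is €0.
First-Time Homebuyer Credit: income exceeds €285,000 by €40,000, which is 50 full-or-partial €800 increments; reduction = 50 × €225 = €11,250, leaving €2,355.
Total: €3,950 + €4,235 + €0 + €2,355 = €10,540.

€10,540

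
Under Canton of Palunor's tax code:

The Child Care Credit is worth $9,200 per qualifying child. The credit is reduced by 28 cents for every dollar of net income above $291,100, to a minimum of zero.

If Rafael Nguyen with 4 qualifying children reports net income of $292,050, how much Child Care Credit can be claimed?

Child Care Credit: base = 4 × $9,200 = $36,800. 28% of the $950 excess over $291,100 is $266; credit = $36,800 − $266 = $36,534.

$36,534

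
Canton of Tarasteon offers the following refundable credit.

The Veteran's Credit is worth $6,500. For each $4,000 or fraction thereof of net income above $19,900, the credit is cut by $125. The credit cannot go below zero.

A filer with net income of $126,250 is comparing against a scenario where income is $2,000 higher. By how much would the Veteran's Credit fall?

$125

At $126,250 — income exceeds $19,900 by $106,350, which is 27 full-or-partial $4,000 increments; reduction = 27 × $125 = $3,375, leaving $3,125.
At $128,250 — income exceeds $19,900 by $108,350, which is 28 full-or-partial $4,000 increments; reduction = 28 × $125 = $3,500, leaving $3,000.
Lost: $3,125 − $3,000 = $125.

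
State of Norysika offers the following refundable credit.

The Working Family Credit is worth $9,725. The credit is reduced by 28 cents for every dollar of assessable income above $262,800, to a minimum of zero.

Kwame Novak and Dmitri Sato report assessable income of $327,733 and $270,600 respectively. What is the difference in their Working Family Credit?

$7,541

Kwame ($327,733): Working Family Credit: 28% of the $64,933 excess over $262,800 is $18,181.24 ≥ base, so the credit is $0.
Dmitri ($270,600): Working Family Credit: 28% of the $7,800 excess over $262,800 is $2,184; credit = $9,725 − $2,184 = $7,541.
Difference: |$0 − $7,541| = $7,541.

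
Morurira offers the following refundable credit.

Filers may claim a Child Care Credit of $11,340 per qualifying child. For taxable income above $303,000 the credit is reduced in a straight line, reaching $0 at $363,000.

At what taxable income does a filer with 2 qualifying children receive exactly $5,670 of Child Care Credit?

$348,000

Full credit = 2 × $11,340 = $22,680.
$5,670 is 5,670/22,680 of the full $22,680, so 17,010/22,680 of the $60,000 range has been used: income = $303,000 + $60,000 × 17,010/22,680 = $348,000.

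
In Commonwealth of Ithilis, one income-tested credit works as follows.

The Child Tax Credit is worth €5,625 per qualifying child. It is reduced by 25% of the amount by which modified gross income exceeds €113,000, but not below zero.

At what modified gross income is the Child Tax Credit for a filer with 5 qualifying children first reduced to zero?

Full credit = 5 × €5,625 = €28,125.
The credit falls by 25% of each euro above €113,000, so it reaches zero when the excess is €28,125 / 25% = €112,500: income = €113,000 + €112,500 = €225,500.

€225,500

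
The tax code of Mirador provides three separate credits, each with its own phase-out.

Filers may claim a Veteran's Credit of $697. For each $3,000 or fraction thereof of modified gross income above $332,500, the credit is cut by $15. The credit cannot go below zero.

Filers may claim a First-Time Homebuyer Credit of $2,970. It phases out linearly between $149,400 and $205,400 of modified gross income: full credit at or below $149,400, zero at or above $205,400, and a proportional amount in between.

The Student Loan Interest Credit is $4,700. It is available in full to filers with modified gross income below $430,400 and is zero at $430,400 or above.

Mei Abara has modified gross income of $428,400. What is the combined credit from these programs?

Veteran's Credit: income exceeds $332,500 by $95,900, which is 32 full-or-partial $3,000 increments; reduction = 32 × $15 = $480, leaving $217.
First-Time Homebuyer Credit: $428,400 is at or above $205,400, so the credit is $0.
Student Loan Interest Credit: $428,400 is below the $430,400 cutoff, so the full $4,700 applies.
Total: $217 + $0 + $4,700 = $4,917.

$4,917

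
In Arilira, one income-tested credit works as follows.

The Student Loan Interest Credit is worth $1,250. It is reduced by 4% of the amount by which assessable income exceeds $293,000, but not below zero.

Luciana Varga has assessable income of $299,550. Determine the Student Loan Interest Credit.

$988

Student Loan Interest Credit: 4% of the $6,550 excess over $293,000 is $262; credit = $1,250 − $262 = $988.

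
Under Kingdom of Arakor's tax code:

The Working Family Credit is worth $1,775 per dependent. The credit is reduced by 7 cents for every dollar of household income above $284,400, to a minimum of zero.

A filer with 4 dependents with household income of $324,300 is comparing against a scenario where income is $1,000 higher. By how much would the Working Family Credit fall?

At $324,300 — base = 4 × $1,775 = $7,100. 7% of the $39,900 excess over $284,400 is $2,793; credit = $7,100 − $2,793 = $4,307.
At $325,300 — base = 4 × $1,775 = $7,100. 7% of the $40,900 excess over $284,400 is $2,863; credit = $7,100 − $2,863 = $4,237.
Lost: $4,307 − $4,237 = $70.

$70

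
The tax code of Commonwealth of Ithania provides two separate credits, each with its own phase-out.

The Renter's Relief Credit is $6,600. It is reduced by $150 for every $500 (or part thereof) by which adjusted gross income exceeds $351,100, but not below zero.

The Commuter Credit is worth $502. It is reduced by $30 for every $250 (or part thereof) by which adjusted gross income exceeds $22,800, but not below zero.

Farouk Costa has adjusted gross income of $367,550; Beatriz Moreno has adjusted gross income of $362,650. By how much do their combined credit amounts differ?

Farouk ($367,550): Renter's Relief Credit: income exceeds $351,100 by $16,450, which is 33 full-or-partial $500 increments; reduction = 33 × $150 = $4,950, leaving $1,650. Commuter Credit: income exceeds $22,800 by $344,750 → 1379 increments × $30 = $41,370 ≥ base, so the credit is $0. total $1,650 + $0 = $1,650
Beatriz ($362,650): Renter's Relief Credit: income exceeds $351,100 by $11,550, which is 24 full-or-partial $500 increments; reduction = 24 × $150 = $3,600, leaving $3,000. Commuter Credit: income exceeds $22,800 by $339,850 → 1360 increments × $30 = $40,800 ≥ base, so the credit is $0. total $3,000 + $0 = $3,000
Difference: |$1,650 − $3,000| = $1,350.

$1,350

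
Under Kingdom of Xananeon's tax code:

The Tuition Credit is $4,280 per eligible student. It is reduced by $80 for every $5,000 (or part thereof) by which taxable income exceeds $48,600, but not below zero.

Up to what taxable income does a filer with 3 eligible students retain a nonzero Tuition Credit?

Full credit = 3 × $4,280 = $12,840.
After 160 increments the reduction is 160 × $80 = $12,800, leaving $40; one more increment wipes it out. Increment 160 ends at excess 160 × $5,000 = $800,000, so the highest qualifying income is $48,600 + $800,000 = $848,600.

$848,600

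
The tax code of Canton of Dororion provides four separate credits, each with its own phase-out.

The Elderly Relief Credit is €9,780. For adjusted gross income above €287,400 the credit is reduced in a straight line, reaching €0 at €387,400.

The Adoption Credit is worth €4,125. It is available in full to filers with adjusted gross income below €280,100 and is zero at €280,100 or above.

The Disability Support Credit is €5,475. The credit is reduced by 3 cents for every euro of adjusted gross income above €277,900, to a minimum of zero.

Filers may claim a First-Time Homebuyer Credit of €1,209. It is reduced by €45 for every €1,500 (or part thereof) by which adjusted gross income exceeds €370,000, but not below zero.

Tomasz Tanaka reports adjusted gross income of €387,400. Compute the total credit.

€2,859

Elderly Relief Credit: €387,400 is at or above €387,400, so the credit is €0.
Adoption Credit: €387,400 meets or exceeds the €280,100 cutoff, so the credit is €0.
Disability Support Credit: 3% of the €109,500 excess over €277,900 is €3,285; credit = €5,475 − €3,285 = €2,190.
First-Time Homebuyer Credit: income exceeds €370,000 by €17,400, which is 12 full-or-partial €1,500 increments; reduction = 12 × €45 = €540, leaving €669.
Total: €0 + €0 + €2,190 + €669 = €2,859.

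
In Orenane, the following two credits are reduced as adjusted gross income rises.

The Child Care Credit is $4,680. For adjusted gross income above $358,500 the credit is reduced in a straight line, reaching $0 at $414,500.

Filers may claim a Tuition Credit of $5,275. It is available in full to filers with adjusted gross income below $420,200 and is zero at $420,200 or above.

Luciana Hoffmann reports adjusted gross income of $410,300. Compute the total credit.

Child Care Credit: $410,300 is $51,800 into a $56,000 phase-out range, leaving 4,200/56,000 of the credit: $4,680 × 4,200/56,000 = $351.
Tuition Credit: $410,300 is below the $420,200 cutoff, so the full $5,275 applies.
Total: $351 + $5,275 = $5,626.

$5,626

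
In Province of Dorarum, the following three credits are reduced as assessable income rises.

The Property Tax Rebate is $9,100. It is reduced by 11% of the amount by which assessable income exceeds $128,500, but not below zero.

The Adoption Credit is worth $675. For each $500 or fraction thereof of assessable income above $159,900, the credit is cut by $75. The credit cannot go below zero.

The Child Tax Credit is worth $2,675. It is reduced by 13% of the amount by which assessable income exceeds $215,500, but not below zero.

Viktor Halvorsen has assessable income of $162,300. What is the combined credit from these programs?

Property Tax Rebate: 11% of the $33,800 excess over $128,500 is $3,718; credit = $9,100 − $3,718 = $5,382.
Adoption Credit: income exceeds $159,900 by $2,400, which is 5 full-or-partial $500 increments; reduction = 5 × $75 = $375, leaving $300.
Child Tax Credit: $162,300 is at or below the $215,500 threshold, so the full $2,675 applies.
Total: $5,382 + $300 + $2,675 = $8,357.

$8,357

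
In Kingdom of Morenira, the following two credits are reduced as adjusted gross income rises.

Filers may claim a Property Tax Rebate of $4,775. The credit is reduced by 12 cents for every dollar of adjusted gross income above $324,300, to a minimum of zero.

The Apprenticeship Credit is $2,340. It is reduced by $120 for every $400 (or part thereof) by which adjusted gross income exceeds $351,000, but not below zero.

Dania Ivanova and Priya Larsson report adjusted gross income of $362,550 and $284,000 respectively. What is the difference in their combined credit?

Dania ($362,550): Property Tax Rebate: 12% of the $38,250 excess over $324,300 is $4,590; credit = $4,775 − $4,590 = $185. Apprenticeship Credit: income exceeds $351,000 by $11,550 → 29 increments × $120 = $3,480 ≥ base, so the credit is $0. total $185 + $0 = $185
Priya ($284,000): Property Tax Rebate: $284,000 is at or below the $324,300 threshold, so the full $4,775 applies. Apprenticeship Credit: $284,000 is at or below the $351,000 threshold, so the full $2,340 applies. total $4,775 + $2,340 = $7,115
Difference: |$185 − $7,115| = $6,930.

$6,930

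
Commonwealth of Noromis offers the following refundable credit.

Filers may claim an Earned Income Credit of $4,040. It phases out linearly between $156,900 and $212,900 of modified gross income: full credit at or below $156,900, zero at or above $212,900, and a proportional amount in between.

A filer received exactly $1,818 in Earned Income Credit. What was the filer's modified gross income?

$1,818 is 1,818/4,040 of the full $4,040, so 2,222/4,040 of the $56,000 range has been used: income = $156,900 + $56,000 × 2,222/4,040 = $187,700.

$187,700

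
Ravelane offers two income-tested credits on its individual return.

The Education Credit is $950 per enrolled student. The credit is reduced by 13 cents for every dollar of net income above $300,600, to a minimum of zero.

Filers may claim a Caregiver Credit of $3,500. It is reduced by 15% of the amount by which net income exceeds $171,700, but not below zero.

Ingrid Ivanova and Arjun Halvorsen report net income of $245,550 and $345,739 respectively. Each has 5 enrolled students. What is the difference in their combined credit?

Ingrid ($245,550): Education Credit: base = 5 × $950 = $4,750. $245,550 is at or below the $300,600 threshold, so the full $4,750 applies. Caregiver Credit: 15% of the $73,850 excess over $171,700 is $11,077.50 ≥ base, so the credit is $0. total $4,750 + $0 = $4,750
Arjun ($345,739): Education Credit: base = 5 × $950 = $4,750. 13% of the $45,139 excess over $300,600 is $5,868.07 ≥ base, so the credit is $0. Caregiver Credit: 15% of the $174,039 excess over $171,700 is $26,105.85 ≥ base, so the credit is $0. total $0 + $0 = $0
Difference: |$4,750 − $0| = $4,750.

$4,750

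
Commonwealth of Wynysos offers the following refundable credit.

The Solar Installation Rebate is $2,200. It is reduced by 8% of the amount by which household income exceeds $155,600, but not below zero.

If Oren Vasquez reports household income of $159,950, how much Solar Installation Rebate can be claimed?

Solar Installation Rebate: 8% of the $4,350 excess over $155,600 is $348; credit = $2,200 − $348 = $1,852.

$1,852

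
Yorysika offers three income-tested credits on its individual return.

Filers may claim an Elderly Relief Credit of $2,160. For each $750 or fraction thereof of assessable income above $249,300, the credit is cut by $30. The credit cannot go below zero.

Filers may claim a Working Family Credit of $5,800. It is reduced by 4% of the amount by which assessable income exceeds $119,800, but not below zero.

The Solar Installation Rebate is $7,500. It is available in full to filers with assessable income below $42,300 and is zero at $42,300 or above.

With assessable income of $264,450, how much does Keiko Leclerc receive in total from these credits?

$1,544

Elderly Relief Credit: income exceeds $249,300 by $15,150, which is 21 full-or-partial $750 increments; reduction = 21 × $30 = $630, leaving $1,530.
Working Family Credit: 4% of the $144,650 excess over $119,800 is $5,786; credit = $5,800 − $5,786 = $14.
Solar Installation Rebate: $264,450 meets or exceeds the $42,300 cutoff, so the credit is $0.
Total: $1,530 + $14 + $0 = $1,544.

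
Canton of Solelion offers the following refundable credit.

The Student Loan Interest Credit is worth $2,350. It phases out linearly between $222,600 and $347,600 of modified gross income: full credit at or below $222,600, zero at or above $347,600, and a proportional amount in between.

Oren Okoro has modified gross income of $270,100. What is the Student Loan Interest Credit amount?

Student Loan Interest Credit: $270,100 is $47,500 into a $125,000 phase-out range, leaving 77,500/125,000 of the credit: $2,350 × 77,500/125,000 = $1,457.

$1,457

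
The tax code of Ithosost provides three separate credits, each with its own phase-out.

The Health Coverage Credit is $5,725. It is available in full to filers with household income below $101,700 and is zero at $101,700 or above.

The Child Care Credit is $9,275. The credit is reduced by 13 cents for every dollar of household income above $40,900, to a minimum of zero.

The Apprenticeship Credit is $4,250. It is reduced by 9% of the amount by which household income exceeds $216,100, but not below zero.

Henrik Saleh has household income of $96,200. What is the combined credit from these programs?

$12,061

Health Coverage Credit: $96,200 is below the $101,700 cutoff, so the full $5,725 applies.
Child Care Credit: 13% of the $55,300 excess over $40,900 is $7,189; credit = $9,275 − $7,189 = $2,086.
Apprenticeship Credit: $96,200 is at or below the $216,100 threshold, so the full $4,250 applies.
Total: $5,725 + $2,086 + $4,250 = $12,061.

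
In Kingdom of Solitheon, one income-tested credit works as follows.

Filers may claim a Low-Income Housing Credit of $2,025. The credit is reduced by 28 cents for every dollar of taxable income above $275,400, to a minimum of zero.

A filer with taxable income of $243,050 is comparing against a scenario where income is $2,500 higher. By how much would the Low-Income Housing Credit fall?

At $243,050 — $243,050 is at or below the $275,400 threshold, so the full $2,025 applies.
At $245,550 — $245,550 is at or below the $275,400 threshold, so the full $2,025 applies.
Lost: $2,025 − $2,025 = $0.

$0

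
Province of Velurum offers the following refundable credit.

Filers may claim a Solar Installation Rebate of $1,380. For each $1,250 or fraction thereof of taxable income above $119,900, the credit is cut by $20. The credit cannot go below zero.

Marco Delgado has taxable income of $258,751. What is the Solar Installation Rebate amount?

$0

Solar Installation Rebate: income exceeds $119,900 by $138,851 → 112 increments × $20 = $2,240 ≥ base, so the credit is $0.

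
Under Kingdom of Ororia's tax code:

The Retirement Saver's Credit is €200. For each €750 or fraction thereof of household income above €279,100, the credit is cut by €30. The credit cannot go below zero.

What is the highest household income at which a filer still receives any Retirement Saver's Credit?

After 6 increments the reduction is 6 × €30 = €180, leaving €20; one more increment wipes it out. Increment 6 ends at excess 6 × €750 = €4,500, so the highest qualifying income is €279,100 + €4,500 = €283,600.

€283,600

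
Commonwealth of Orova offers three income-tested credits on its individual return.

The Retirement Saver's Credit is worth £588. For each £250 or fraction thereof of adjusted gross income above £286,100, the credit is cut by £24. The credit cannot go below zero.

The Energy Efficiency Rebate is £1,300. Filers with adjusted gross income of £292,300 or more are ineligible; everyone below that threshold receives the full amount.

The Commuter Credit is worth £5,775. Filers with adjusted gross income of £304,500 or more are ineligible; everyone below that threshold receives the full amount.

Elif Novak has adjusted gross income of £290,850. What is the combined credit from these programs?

£7,207

Retirement Saver's Credit: income exceeds £286,100 by £4,750, which is 19 full-or-partial £250 increments; reduction = 19 × £24 = £456, leaving £132.
Energy Efficiency Rebate: £290,850 is below the £292,300 cutoff, so the full £1,300 applies.
Commuter Credit: £290,850 is below the £304,500 cutoff, so the full £5,775 applies.
Total: £132 + £1,300 + £5,775 = £7,207.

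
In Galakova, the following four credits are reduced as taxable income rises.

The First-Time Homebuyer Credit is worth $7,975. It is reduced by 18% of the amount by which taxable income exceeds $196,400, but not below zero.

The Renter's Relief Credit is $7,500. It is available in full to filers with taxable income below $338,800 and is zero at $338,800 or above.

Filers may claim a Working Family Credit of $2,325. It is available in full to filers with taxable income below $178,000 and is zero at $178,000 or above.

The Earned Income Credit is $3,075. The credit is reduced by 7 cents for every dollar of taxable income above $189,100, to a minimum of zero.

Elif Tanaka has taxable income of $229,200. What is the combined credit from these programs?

First-Time Homebuyer Credit: 18% of the $32,800 excess over $196,400 is $5,904; credit = $7,975 − $5,904 = $2,071.
Renter's Relief Credit: $229,200 is below the $338,800 cutoff, so the full $7,500 applies.
Working Family Credit: $229,200 meets or exceeds the $178,000 cutoff, so the credit is $0.
Earned Income Credit: 7% of the $40,100 excess over $189,100 is $2,807; credit = $3,075 − $2,807 = $268.
Total: $2,071 + $7,500 + $0 + $268 = $9,839.

$9,839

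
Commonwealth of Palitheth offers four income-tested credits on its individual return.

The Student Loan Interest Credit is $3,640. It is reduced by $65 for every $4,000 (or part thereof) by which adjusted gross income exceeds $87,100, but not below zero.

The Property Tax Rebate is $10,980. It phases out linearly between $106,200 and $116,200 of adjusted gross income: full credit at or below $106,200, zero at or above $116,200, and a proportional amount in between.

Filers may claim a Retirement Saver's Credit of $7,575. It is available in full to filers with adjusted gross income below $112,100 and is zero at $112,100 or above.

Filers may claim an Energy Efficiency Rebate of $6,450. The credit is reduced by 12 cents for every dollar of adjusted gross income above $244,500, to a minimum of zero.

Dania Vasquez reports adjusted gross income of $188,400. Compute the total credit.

$8,400

Student Loan Interest Credit: income exceeds $87,100 by $101,300, which is 26 full-or-partial $4,000 increments; reduction = 26 × $65 = $1,690, leaving $1,950.
Property Tax Rebate: $188,400 is at or above $116,200, so the credit is $0.
Retirement Saver's Credit: $188,400 meets or exceeds the $112,100 cutoff, so the credit is $0.
Energy Efficiency Rebate: $188,400 is at or below the $244,500 threshold, so the full $6,450 applies.
Total: $1,950 + $0 + $0 + $6,450 = $8,400.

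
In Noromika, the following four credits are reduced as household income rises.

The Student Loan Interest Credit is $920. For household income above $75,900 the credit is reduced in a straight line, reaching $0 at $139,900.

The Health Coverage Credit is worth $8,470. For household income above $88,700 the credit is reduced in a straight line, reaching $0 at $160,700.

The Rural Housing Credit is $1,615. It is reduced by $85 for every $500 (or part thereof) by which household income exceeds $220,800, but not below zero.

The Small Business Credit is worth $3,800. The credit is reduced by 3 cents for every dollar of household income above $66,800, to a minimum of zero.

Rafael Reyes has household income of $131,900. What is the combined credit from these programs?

Student Loan Interest Credit: $131,900 is $56,000 into a $64,000 phase-out range, leaving 8,000/64,000 of the credit: $920 × 8,000/64,000 = $115.
Health Coverage Credit: $131,900 is $43,200 into a $72,000 phase-out range, leaving 28,800/72,000 of the credit: $8,470 × 28,800/72,000 = $3,388.
Rural Housing Credit: $131,900 is at or below the $220,800 threshold, so the full $1,615 applies.
Small Business Credit: 3% of the $65,100 excess over $66,800 is $1,953; credit = $3,800 − $1,953 = $1,847.
Total: $115 + $3,388 + $1,615 + $1,847 = $6,965.

$6,965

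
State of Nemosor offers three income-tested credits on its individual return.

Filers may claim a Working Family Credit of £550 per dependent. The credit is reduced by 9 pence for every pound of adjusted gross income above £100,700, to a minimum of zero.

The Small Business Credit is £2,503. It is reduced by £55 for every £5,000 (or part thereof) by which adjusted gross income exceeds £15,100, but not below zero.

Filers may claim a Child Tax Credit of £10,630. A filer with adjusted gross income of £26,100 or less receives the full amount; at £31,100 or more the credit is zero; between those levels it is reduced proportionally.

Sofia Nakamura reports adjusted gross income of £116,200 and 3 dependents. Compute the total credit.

£1,603

Working Family Credit: base = 3 × £550 = £1,650. 9% of the £15,500 excess over £100,700 is £1,395; credit = £1,650 − £1,395 = £255.
Small Business Credit: income exceeds £15,100 by £101,100, which is 21 full-or-partial £5,000 increments; reduction = 21 × £55 = £1,155, leaving £1,348.
Child Tax Credit: £116,200 is at or above £31,100, so the credit is £0.
Total: £255 + £1,348 + £0 = £1,603.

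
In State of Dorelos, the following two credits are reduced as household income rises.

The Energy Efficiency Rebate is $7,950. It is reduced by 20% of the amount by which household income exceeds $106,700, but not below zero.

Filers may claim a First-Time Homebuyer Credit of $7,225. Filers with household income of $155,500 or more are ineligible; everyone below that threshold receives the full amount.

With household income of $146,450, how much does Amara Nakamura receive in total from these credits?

$7,225

Energy Efficiency Rebate: 20% of the $39,750 excess over $106,700 is $7,950 ≥ base, so the credit is $0.
First-Time Homebuyer Credit: $146,450 is below the $155,500 cutoff, so the full $7,225 applies.
Total: $0 + $7,225 = $7,225.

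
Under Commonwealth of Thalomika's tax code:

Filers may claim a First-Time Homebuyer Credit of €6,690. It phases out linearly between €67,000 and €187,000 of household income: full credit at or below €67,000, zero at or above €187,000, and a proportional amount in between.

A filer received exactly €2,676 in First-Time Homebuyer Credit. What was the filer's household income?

€2,676 is 2,676/6,690 of the full €6,690, so 4,014/6,690 of the €120,000 range has been used: income = €67,000 + €120,000 × 4,014/6,690 = €139,000.

€139,000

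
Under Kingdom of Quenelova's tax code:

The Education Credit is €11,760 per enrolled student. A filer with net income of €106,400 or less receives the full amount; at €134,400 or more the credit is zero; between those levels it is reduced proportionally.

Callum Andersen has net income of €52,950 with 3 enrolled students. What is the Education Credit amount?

Education Credit: base = 3 × €11,760 = €35,280. €52,950 is at or below the €106,400 threshold, so the full €35,280 applies.

€35,280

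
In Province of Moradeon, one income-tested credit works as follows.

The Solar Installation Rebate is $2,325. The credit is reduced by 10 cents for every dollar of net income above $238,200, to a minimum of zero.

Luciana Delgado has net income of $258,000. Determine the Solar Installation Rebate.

$345

Solar Installation Rebate: 10% of the $19,800 excess over $238,200 is $1,980; credit = $2,325 − $1,980 = $345.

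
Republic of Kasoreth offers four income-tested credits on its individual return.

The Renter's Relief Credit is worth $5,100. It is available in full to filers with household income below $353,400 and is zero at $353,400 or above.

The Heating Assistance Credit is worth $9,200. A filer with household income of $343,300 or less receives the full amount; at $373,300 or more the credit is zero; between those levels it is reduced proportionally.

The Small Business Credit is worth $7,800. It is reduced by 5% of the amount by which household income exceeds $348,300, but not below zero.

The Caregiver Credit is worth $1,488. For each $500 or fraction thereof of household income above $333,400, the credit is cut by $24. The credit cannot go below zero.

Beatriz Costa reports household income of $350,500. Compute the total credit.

$20,430

Renter's Relief Credit: $350,500 is below the $353,400 cutoff, so the full $5,100 applies.
Heating Assistance Credit: $350,500 is $7,200 into a $30,000 phase-out range, leaving 22,800/30,000 of the credit: $9,200 × 22,800/30,000 = $6,992.
Small Business Credit: 5% of the $2,200 excess over $348,300 is $110; credit = $7,800 − $110 = $7,690.
Caregiver Credit: income exceeds $333,400 by $17,100, which is 35 full-or-partial $500 increments; reduction = 35 × $24 = $840, leaving $648.
Total: $5,100 + $6,992 + $7,690 + $648 = $20,430.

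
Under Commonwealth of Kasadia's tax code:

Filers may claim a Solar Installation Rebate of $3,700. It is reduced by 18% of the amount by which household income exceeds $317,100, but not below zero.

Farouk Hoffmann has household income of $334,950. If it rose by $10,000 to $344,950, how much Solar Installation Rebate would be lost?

At $334,950 — 18% of the $17,850 excess over $317,100 is $3,213; credit = $3,700 − $3,213 = $487.
At $344,950 — 18% of the $27,850 excess over $317,100 is $5,013 ≥ base, so the credit is $0.
Lost: $487 − $0 = $487.

$487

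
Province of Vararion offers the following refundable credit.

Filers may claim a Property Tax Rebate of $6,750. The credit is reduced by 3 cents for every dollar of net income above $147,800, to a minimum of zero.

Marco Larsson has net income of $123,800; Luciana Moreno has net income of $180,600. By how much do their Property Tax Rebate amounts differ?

Marco ($123,800): Property Tax Rebate: $123,800 is at or below the $147,800 threshold, so the full $6,750 applies.
Luciana ($180,600): Property Tax Rebate: 3% of the $32,800 excess over $147,800 is $984; credit = $6,750 − $984 = $5,766.
Difference: |$6,750 − $5,766| = $984.

$984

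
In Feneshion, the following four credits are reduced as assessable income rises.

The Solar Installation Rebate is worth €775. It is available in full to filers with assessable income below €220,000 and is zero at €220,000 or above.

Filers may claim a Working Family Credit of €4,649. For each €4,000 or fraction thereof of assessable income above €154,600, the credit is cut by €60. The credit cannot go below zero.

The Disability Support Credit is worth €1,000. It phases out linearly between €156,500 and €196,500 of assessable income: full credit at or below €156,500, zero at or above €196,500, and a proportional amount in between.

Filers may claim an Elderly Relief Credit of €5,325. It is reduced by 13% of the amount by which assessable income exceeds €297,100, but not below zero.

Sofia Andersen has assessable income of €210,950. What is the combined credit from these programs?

€9,849

Solar Installation Rebate: €210,950 is below the €220,000 cutoff, so the full €775 applies.
Working Family Credit: income exceeds €154,600 by €56,350, which is 15 full-or-partial €4,000 increments; reduction = 15 × €60 = €900, leaving €3,749.
Disability Support Credit: €210,950 is at or above €196,500, so the credit is €0.
Elderly Relief Credit: €210,950 is at or below the €297,100 threshold, so the full €5,325 applies.
Total: €775 + €3,749 + €0 + €5,325 = €9,849.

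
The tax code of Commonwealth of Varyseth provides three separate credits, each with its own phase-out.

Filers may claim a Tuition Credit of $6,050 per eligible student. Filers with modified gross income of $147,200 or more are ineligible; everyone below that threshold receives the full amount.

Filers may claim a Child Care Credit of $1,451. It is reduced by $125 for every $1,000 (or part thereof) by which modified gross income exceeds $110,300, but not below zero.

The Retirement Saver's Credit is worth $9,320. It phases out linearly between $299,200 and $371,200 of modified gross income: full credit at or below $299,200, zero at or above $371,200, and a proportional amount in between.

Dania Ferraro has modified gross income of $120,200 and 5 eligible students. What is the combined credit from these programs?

Tuition Credit: base = 5 × $6,050 = $30,250. $120,200 is below the $147,200 cutoff, so the full $30,250 applies.
Child Care Credit: income exceeds $110,300 by $9,900, which is 10 full-or-partial $1,000 increments; reduction = 10 × $125 = $1,250, leaving $201.
Retirement Saver's Credit: $120,200 is at or below the $299,200 threshold, so the full $9,320 applies.
Total: $30,250 + $201 + $9,320 = $39,771.

$39,771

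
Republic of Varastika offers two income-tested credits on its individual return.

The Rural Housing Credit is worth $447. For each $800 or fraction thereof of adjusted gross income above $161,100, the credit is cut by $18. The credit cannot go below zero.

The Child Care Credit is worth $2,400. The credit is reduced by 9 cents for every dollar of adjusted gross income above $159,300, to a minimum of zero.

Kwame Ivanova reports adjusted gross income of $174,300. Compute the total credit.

$1,191

Rural Housing Credit: income exceeds $161,100 by $13,200, which is 17 full-or-partial $800 increments; reduction = 17 × $18 = $306, leaving $141.
Child Care Credit: 9% of the $15,000 excess over $159,300 is $1,350; credit = $2,400 − $1,350 = $1,050.
Total: $141 + $1,050 = $1,191.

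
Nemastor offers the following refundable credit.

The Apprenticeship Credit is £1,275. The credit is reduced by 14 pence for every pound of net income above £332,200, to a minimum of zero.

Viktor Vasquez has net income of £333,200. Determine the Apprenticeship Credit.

Apprenticeship Credit: 14% of the £1,000 excess over £332,200 is £140; credit = £1,275 − £140 = £1,135.

£1,135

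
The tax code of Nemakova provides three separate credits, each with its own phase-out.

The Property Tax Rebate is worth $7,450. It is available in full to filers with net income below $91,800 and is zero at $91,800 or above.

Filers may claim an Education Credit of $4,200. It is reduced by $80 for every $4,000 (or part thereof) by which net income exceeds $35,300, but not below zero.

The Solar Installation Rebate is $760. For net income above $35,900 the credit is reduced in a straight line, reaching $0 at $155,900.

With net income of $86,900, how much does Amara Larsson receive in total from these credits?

$11,047

Property Tax Rebate: $86,900 is below the $91,800 cutoff, so the full $7,450 applies.
Education Credit: income exceeds $35,300 by $51,600, which is 13 full-or-partial $4,000 increments; reduction = 13 × $80 = $1,040, leaving $3,160.
Solar Installation Rebate: $86,900 is $51,000 into a $120,000 phase-out range, leaving 69,000/120,000 of the credit: $760 × 69,000/120,000 = $437.
Total: $7,450 + $3,160 + $437 = $11,047.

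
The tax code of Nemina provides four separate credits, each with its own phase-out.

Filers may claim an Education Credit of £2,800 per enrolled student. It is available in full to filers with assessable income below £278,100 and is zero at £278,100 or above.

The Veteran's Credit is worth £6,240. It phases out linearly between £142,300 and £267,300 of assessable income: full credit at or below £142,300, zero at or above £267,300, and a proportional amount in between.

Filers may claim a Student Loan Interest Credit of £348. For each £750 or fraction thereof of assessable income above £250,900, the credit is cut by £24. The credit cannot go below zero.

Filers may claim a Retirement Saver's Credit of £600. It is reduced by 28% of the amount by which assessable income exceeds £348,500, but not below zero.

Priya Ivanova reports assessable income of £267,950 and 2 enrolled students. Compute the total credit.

Education Credit: base = 2 × £2,800 = £5,600. £267,950 is below the £278,100 cutoff, so the full £5,600 applies.
Veteran's Credit: £267,950 is at or above £267,300, so the credit is £0.
Student Loan Interest Credit: income exceeds £250,900 by £17,050 → 23 increments × £24 = £552 ≥ base, so the credit is £0.
Retirement Saver's Credit: £267,950 is at or below the £348,500 threshold, so the full £600 applies.
Total: £5,600 + £0 + £0 + £600 = £6,200.

£6,200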